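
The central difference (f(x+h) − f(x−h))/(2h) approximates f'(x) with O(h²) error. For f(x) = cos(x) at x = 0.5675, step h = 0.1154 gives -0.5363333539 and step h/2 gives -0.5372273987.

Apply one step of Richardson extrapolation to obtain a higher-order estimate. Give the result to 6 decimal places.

Order 2 gives 2^r = 4 and 2^r − 1 = 3.
Weighted: (-2.1489095948) − (-0.5363333539) = -1.6125762409
(-1.6125762409) ÷ 3 = -0.5375254136
Shift from A(h/2): −0.0002980149.

-0.537525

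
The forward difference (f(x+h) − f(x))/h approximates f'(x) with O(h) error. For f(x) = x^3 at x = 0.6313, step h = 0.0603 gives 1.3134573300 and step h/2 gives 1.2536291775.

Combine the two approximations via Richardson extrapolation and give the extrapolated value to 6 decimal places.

1.193801

Order 1 gives 2^r = 2 and 2^r − 1 = 1.
2·1.2536291775 = 2.5072583550; subtract 1.3134573300 → 1.1938010250
Denominator 2 − 1 = 1.
1.1938010250 ÷ 1 = 1.1938010250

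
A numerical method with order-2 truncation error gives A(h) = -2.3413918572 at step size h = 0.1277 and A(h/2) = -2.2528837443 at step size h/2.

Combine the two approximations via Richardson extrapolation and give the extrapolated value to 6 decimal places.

-2.223381

With r = 2 the leading error scales as h^2, so the weight is 2^2 = 4.
Difference of the inputs: -2.2528837443 − (-2.3413918572) = 0.0885081129
Correction (A(h/2) − A(h))/(4 − 1) = 0.0885081129/3 = 0.0295027043
R = -2.2528837443 + 0.0295027043 = -2.2233810400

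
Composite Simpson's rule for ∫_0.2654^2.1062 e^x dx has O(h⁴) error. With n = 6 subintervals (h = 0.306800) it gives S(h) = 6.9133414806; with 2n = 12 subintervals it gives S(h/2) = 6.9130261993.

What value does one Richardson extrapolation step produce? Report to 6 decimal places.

6.913005

Method order is 4; weight 2^4 = 16.
Numerator 16 × A(h/2) − A(h) = 16 × 6.9130261993 − 6.9133414806 = 103.6950777082
(16 × 6.9130261993 − 6.9133414806)/(16 − 1) = 6.9130051805
Gap between inputs: 3.153e-04; correction applied: −0.0000210188.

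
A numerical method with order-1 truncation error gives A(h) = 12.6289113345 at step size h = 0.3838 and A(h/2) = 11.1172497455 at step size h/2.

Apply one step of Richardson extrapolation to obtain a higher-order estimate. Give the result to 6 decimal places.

9.605588

r = 1, so 2^r = 2.
Difference of the inputs: 11.1172497455 − 12.6289113345 = -1.5116615890
Divide by 2^1 − 1 = 1: (-1.5116615890)/1 = -1.5116615890
R = 11.1172497455 − 1.5116615890 = 9.6055881565
Shift from A(h/2): −1.5116615890.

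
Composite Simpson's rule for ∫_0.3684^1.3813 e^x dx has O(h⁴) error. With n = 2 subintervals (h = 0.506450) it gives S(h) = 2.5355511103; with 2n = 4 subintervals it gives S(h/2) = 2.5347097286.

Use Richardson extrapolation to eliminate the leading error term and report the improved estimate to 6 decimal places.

2.534654

With r = 4 the leading error scales as h^4, so the weight is 2^4 = 16.
Numerator 16 × A(h/2) − A(h) = 16 × 2.5347097286 − 2.5355511103 = 38.0198045473
38.0198045473 ÷ 15 = 2.5346536365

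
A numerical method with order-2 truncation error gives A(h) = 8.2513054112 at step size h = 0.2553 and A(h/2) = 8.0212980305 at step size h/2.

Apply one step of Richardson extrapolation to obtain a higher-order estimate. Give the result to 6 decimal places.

Method order is 2; weight 2^2 = 4.
4 × 8.0212980305 − 8.2513054112 = 23.8338867108
Denominator 4 − 1 = 3.
23.8338867108 ÷ 3 = 7.9446289036
Correction |R − A(h/2)| = 7.667e-02; gap |A(h/2) − A(h)| = 2.300e-01.

7.944629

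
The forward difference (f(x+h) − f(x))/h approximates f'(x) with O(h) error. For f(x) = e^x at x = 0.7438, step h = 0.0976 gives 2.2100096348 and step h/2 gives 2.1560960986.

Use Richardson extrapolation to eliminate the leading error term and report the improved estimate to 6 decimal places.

2.102183

Method order is 1; weight 2^1 = 2.
Top: 2(2.1560960986) − (2.2100096348) = 2.1021825624
(2·2.1560960986 − 2.2100096348)/(2 − 1) = 2.1021825624
Gap between inputs: 5.391e-02; correction applied: −0.0539135362.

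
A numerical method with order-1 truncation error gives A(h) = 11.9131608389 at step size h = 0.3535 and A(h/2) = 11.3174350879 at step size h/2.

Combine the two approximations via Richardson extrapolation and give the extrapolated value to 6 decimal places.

Error is O(h^1); halving h shrinks it by 2^1 = 2.
Top: 2(11.3174350879) − (11.9131608389) = 10.7217093369
R = 10.7217093369/1 = 10.7217093369

10.721709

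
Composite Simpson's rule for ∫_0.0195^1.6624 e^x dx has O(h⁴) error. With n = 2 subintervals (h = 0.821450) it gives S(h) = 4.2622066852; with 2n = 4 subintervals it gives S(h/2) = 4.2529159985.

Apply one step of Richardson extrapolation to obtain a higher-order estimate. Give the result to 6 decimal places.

4.252297

Method order is 4; weight 2^4 = 16.
A(h/2) − A(h) = 4.2529159985 − 4.2622066852 = -0.0092906867
Divide by 2^4 − 1 = 15: (-0.0092906867)/15 = -0.0006193791
R = A(h/2) + (A(h/2) − A(h))/15 = 4.2529159985 − 0.0006193791 = 4.2522966194
Shift from A(h/2): −0.0006193791.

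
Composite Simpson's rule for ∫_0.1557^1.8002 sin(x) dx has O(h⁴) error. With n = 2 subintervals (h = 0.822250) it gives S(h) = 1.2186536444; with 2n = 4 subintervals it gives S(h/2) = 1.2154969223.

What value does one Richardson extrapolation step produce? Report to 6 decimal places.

Method order is 4; weight 2^4 = 16.
16×1.2154969223 − 1.2186536444 = 18.2292971124
R = 18.2292971124/15 = 1.2152864742

1.215286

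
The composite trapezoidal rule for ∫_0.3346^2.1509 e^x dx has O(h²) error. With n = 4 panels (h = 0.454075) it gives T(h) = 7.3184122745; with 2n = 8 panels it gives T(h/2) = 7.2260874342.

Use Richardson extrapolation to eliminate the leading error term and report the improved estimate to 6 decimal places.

The method has order 2: 2^2 = 4.
2^2×A(h/2) = 28.9043497368; minus A(h) gives 21.5859374623.
R = 21.5859374623/3 = 7.1953124874

7.195312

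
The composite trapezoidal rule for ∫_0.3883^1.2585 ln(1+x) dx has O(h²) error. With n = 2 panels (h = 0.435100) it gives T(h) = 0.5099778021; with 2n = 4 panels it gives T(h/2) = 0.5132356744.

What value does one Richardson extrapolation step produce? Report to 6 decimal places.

The method has order 2: 2^2 = 4.
Difference of the inputs: 0.5132356744 − 0.5099778021 = 0.0032578723
Divide by 2^2 − 1 = 3: 0.0032578723/3 = 0.0010859574
R = 0.5132356744 + 0.0010859574 = 0.5143216318
Gap between inputs: 3.258e-03; correction applied: +0.0010859574.

0.514322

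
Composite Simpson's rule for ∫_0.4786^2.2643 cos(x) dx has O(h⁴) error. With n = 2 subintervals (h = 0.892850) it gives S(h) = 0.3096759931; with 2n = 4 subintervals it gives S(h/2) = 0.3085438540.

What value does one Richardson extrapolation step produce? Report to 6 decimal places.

Leading term ∝ h^4; use weight 16 = 2^4.
Numerator 16 × A(h/2) − A(h) = 16 × 0.3085438540 − 0.3096759931 = 4.6270256709
Denominator 16 − 1 = 15.
Result: 0.3084683781

0.308468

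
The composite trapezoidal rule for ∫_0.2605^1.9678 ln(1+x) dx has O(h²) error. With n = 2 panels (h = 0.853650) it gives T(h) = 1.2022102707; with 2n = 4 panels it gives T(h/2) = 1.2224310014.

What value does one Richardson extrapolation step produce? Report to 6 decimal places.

With r = 2 the leading error scales as h^2, so the weight is 2^2 = 4.
4×1.2224310014 = 4.8897240056; subtract 1.2022102707 → 3.6875137349
Divide by 2^2 − 1 = 3.
R = 3.6875137349/3 = 1.2291712450
Gap between inputs: 2.022e-02; correction applied: +0.0067402436.

1.229171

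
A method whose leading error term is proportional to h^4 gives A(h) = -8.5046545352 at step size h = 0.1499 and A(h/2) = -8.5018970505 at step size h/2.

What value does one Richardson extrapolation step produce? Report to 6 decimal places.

-8.501713

r = 4, so 2^r = 16.
Weighted: (-136.0303528080) − (-8.5046545352) = -127.5256982728
Divide by 2^4 − 1 = 15.
(16 × (-8.5018970505) − (-8.5046545352))/(16 − 1) = -8.5017132182
Correction |R − A(h/2)| = 1.838e-04; gap |A(h/2) − A(h)| = 2.757e-03.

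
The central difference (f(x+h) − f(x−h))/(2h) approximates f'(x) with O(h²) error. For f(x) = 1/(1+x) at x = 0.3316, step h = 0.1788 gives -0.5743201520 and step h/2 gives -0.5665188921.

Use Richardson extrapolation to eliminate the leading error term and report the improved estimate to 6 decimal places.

Order 2 gives 2^r = 4 and 2^r − 1 = 3.
Weighted: (-2.2660755684) − (-0.5743201520) = -1.6917554164
Extrapolated: (-1.6917554164) / 3 = -0.5639184721
Shift from A(h/2): +0.0026004200.

-0.563918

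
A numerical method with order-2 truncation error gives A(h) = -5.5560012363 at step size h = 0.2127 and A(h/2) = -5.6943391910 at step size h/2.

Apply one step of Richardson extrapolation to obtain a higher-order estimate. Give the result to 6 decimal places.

Leading term ∝ h^2; use weight 4 = 2^2.
2^2*A(h/2) = -22.7773567640; minus A(h) gives -17.2213555277.
(-17.2213555277) ÷ 3 = -5.7404518426

-5.740452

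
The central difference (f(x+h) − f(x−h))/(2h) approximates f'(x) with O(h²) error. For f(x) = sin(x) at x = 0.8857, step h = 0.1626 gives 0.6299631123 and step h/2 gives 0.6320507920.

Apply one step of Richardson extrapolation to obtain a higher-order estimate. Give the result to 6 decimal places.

0.632747

Order 2 gives 2^r = 4 and 2^r − 1 = 3.
4*0.6320507920 = 2.5282031680; 2.5282031680 − 0.6299631123 = 1.8982400557
Divide by 2^2 − 1 = 3.
Extrapolated: 1.8982400557 / 3 = 0.6327466852
Gap between inputs: 2.088e-03; correction applied: +0.0006958932.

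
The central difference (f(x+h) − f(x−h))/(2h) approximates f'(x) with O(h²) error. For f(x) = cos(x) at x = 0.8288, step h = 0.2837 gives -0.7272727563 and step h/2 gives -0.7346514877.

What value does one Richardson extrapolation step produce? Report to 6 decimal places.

Leading term ∝ h^2; use weight 4 = 2^2.
4×(-0.7346514877) − (-0.7272727563) = -2.2113331945
(4×(-0.7346514877) − (-0.7272727563))/(4 − 1) = -0.7371110648
Correction |R − A(h/2)| = 2.460e-03; gap |A(h/2) − A(h)| = 7.379e-03.

-0.737111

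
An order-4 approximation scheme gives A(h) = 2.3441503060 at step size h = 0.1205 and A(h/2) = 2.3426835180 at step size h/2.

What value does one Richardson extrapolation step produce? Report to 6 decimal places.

2.342586

Order 4 gives 2^r = 16 and 2^r − 1 = 15.
16*2.3426835180 = 37.4829362880; subtract 2.3441503060 → 35.1387859820
Denominator 16 − 1 = 15.
R = 35.1387859820/15 = 2.3425857321
Correction |R − A(h/2)| = 9.779e-05; gap |A(h/2) − A(h)| = 1.467e-03.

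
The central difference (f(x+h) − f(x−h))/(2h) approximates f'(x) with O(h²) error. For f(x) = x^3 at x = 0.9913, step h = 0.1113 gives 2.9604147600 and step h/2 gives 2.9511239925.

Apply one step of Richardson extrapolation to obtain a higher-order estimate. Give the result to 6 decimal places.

r = 2, so 2^r = 4.
4*2.9511239925 = 11.8044959700; subtract 2.9604147600 → 8.8440812100
Denominator 4 − 1 = 3.
So the Richardson estimate is 2.9480270700.

2.948027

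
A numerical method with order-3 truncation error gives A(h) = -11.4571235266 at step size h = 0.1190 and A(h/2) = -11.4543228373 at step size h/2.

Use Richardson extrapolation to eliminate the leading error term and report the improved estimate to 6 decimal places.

-11.453923

The method has order 3: 2^3 = 8.
A(h/2) − A(h) = -11.4543228373 − (-11.4571235266) = 0.0028006893
Correction (A(h/2) − A(h))/(8 − 1) = 0.0028006893/7 = 0.0004000985
R = A(h/2) + (A(h/2) − A(h))/7 = -11.4543228373 + 0.0004000985 = -11.4539227388
Gap between inputs: 2.801e-03; correction applied: +0.0004000985.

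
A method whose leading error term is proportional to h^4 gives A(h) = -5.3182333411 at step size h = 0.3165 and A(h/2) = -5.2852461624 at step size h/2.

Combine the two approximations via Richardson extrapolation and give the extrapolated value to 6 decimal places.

-5.283047

r = 4: numerator weight 16, denominator 15.
Numerator 16×A(h/2) − A(h) = 16×(-5.2852461624) − (-5.3182333411) = -79.2457052573
R = (-79.2457052573)/15 = -5.2830470172
Correction |R − A(h/2)| = 2.199e-03; gap |A(h/2) − A(h)| = 3.299e-02.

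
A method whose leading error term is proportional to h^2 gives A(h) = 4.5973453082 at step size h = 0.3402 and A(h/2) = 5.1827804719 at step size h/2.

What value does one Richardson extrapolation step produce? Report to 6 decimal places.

5.377926

With r = 2 the leading error scales as h^2, so the weight is 2^2 = 4.
4×5.1827804719 = 20.7311218876; subtract 4.5973453082 → 16.1337765794
Divide by 2^2 − 1 = 3.
Extrapolated: 16.1337765794 / 3 = 5.3779255265
Gap between inputs: 5.854e-01; correction applied: +0.1951450546.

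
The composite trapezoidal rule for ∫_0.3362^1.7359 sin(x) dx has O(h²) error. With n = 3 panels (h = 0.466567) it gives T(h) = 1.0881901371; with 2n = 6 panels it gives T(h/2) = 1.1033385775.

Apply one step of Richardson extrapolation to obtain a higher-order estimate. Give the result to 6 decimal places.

The method has order 2: 2^2 = 4.
4×1.1033385775 = 4.4133543100; subtract 1.0881901371 → 3.3251641729
Extrapolated: 3.3251641729 / 3 = 1.1083880576

1.108388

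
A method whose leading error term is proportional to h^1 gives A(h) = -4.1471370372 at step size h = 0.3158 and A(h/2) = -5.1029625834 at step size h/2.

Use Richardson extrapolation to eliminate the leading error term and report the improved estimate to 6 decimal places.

-6.058788

With r = 1 the leading error scales as h^1, so the weight is 2^1 = 2.
Top: 2(-5.1029625834) − (-4.1471370372) = -6.0587881296
Divide by 2^1 − 1 = 1.
(2 × (-5.1029625834) − (-4.1471370372))/(2 − 1) = -6.0587881296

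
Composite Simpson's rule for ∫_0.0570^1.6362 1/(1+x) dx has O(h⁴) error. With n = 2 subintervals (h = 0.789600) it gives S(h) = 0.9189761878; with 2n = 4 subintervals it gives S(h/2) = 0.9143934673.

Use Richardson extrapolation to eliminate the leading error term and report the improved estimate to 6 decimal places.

r = 4, so 2^r = 16.
16·0.9143934673 − 0.9189761878 = 13.7113192890
Denominator 16 − 1 = 15.
R = 13.7113192890/15 = 0.9140879526

0.914088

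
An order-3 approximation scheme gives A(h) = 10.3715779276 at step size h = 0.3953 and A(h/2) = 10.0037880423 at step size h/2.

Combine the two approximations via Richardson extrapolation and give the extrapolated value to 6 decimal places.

9.951247

Order 3 gives 2^r = 8 and 2^r − 1 = 7.
Top: 8(10.0037880423) − (10.3715779276) = 69.6587264108
Extrapolated: 69.6587264108 / 7 = 9.9512466301
Gap between inputs: 3.678e-01; correction applied: −0.0525414122.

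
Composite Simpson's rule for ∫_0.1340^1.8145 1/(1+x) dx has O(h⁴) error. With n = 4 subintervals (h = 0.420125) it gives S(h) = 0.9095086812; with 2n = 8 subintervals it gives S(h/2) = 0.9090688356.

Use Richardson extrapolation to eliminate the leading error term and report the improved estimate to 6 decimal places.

0.909040

r = 4, so 2^r = 16.
Weighted: 14.5451013696 − 0.9095086812 = 13.6355926884
Divide by 2^4 − 1 = 15.
Result: 0.9090395126
Correction |R − A(h/2)| = 2.932e-05; gap |A(h/2) − A(h)| = 4.398e-04.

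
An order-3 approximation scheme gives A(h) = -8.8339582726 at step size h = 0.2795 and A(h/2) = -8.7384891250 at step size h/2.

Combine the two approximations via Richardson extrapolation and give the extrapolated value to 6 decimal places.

Error is O(h^3); halving h shrinks it by 2^3 = 8.
Difference of the inputs: -8.7384891250 − (-8.8339582726) = 0.0954691476
Correction (A(h/2) − A(h))/(8 − 1) = 0.0954691476/7 = 0.0136384497
R = -8.7384891250 + 0.0136384497 = -8.7248506753

-8.724851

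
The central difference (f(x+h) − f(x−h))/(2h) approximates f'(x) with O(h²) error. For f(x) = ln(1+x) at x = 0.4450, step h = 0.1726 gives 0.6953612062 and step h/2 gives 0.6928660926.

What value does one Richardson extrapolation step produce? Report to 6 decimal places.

r = 2: numerator weight 4, denominator 3.
4*0.6928660926 − 0.6953612062 = 2.0761031642
R = 2.0761031642/3 = 0.6920343881
Correction |R − A(h/2)| = 8.317e-04; gap |A(h/2) − A(h)| = 2.495e-03.

0.692034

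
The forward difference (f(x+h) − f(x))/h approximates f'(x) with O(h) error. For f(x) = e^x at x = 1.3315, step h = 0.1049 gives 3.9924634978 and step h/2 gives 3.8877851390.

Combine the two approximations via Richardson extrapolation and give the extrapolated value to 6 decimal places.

3.783107

r = 1: numerator weight 2, denominator 1.
2*3.8877851390 = 7.7755702780; 7.7755702780 − 3.9924634978 = 3.7831067802
Divide by 2^1 − 1 = 1.
Result: 3.7831067802
Gap between inputs: 1.047e-01; correction applied: −0.1046783588.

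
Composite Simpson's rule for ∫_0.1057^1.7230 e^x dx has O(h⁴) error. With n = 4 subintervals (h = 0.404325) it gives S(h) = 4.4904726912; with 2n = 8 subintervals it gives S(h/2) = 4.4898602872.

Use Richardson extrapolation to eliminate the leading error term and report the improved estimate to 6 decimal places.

The method has order 4: 2^4 = 16.
16·4.4898602872 = 71.8377645952; subtract 4.4904726912 → 67.3472919040
67.3472919040 ÷ 15 = 4.4898194603
Correction |R − A(h/2)| = 4.083e-05; gap |A(h/2) − A(h)| = 6.124e-04.

4.489819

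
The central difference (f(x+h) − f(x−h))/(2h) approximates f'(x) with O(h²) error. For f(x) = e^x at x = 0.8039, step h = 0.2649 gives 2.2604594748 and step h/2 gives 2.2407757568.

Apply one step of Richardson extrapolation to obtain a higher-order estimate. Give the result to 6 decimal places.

2.234215

With r = 2 the leading error scales as h^2, so the weight is 2^2 = 4.
Weighted: 8.9631030272 − 2.2604594748 = 6.7026435524
R = 6.7026435524/3 = 2.2342145175
Gap between inputs: 1.968e-02; correction applied: −0.0065612393.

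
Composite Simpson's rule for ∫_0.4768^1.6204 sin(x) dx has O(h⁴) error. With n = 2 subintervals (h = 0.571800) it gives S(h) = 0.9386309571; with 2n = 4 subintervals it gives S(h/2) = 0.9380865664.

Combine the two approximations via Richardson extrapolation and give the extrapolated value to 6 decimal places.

Method order is 4; weight 2^4 = 16.
16·0.9380865664 = 15.0093850624; 15.0093850624 − 0.9386309571 = 14.0707541053
Denominator 16 − 1 = 15.
Extrapolated: 14.0707541053 / 15 = 0.9380502737

0.938050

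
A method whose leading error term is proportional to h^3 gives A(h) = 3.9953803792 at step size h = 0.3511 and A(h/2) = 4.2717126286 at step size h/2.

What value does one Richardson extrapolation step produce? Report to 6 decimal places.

4.311189

Error is O(h^3); halving h shrinks it by 2^3 = 8.
8 × 4.2717126286 − 3.9953803792 = 30.1783206496
Denominator 8 − 1 = 7.
R = 30.1783206496/7 = 4.3111886642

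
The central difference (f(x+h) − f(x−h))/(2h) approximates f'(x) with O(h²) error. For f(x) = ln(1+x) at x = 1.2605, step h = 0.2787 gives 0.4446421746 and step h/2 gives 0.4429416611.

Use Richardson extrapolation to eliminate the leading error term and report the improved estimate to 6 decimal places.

Leading term ∝ h^2; use weight 4 = 2^2.
4×0.4429416611 − 0.4446421746 = 1.3271244698
Denominator 4 − 1 = 3.
1.3271244698 ÷ 3 = 0.4423748233

0.442375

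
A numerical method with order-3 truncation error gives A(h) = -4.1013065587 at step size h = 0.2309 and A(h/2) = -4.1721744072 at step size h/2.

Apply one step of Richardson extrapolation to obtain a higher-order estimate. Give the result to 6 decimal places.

-4.182298

The method has order 3: 2^3 = 8.
A(h/2) − A(h) = -4.1721744072 − (-4.1013065587) = -0.0708678485
Divide by 2^3 − 1 = 7: (-0.0708678485)/7 = -0.0101239784
R = -4.1721744072 − 0.0101239784 = -4.1822983856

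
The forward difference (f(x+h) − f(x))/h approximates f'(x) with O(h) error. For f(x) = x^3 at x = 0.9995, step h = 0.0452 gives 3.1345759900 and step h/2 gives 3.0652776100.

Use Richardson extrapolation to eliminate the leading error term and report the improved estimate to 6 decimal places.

2.995979

Error is O(h^1); halving h shrinks it by 2^1 = 2.
Numerator 2·A(h/2) − A(h) = 2·3.0652776100 − 3.1345759900 = 2.9959792300
Divide by 2^1 − 1 = 1.
2.9959792300 ÷ 1 = 2.9959792300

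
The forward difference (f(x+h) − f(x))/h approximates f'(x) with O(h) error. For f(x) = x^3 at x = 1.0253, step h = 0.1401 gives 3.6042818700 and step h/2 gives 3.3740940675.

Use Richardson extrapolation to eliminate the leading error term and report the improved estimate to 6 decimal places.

With r = 1 the leading error scales as h^1, so the weight is 2^1 = 2.
2·3.3740940675 = 6.7481881350; subtract 3.6042818700 → 3.1439062650
R = 3.1439062650/1 = 3.1439062650
Shift from A(h/2): −0.2301878025.

3.143906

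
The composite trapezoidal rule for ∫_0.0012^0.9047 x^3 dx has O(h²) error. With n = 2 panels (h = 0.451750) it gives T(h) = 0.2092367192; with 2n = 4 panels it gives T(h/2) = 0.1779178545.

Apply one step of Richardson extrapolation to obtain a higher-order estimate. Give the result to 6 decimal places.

0.167478

The method has order 2: 2^2 = 4.
Numerator 4 × A(h/2) − A(h) = 4 × 0.1779178545 − 0.2092367192 = 0.5024346988
R = 0.5024346988/3 = 0.1674782329
Correction |R − A(h/2)| = 1.044e-02; gap |A(h/2) − A(h)| = 3.132e-02.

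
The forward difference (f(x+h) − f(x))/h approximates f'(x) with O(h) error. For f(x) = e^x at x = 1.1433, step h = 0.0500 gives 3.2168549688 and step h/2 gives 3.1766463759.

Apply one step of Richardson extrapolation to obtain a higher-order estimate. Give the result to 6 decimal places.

Order 1 gives 2^r = 2 and 2^r − 1 = 1.
A(h/2) − A(h) = 3.1766463759 − 3.2168549688 = -0.0402085929
Divide by 2^1 − 1 = 1: (-0.0402085929)/1 = -0.0402085929
R = 3.1766463759 − 0.0402085929 = 3.1364377830

3.136438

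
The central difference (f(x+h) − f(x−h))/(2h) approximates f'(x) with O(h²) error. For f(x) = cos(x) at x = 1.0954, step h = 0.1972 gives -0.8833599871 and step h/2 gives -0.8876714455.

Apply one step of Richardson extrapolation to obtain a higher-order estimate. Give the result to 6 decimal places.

r = 2: numerator weight 4, denominator 3.
4·(-0.8876714455) − (-0.8833599871) = -2.6673257949
(-2.6673257949) ÷ 3 = -0.8891085983
Shift from A(h/2): −0.0014371528.

-0.889109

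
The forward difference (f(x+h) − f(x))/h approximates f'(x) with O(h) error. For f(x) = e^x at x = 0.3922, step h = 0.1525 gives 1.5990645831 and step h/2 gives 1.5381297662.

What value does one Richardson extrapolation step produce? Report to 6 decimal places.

Leading term ∝ h^1; use weight 2 = 2^1.
A(h/2) − A(h) = 1.5381297662 − 1.5990645831 = -0.0609348169
Correction (A(h/2) − A(h))/(2 − 1) = (-0.0609348169)/1 = -0.0609348169
R = 1.5381297662 − 0.0609348169 = 1.4771949493

1.477195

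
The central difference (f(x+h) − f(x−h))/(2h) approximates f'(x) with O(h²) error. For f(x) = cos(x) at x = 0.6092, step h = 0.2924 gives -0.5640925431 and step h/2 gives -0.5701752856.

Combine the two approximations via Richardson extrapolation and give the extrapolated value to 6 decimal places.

-0.572203

r = 2, so 2^r = 4.
4×(-0.5701752856) − (-0.5640925431) = -1.7166085993
R = (-1.7166085993)/3 = -0.5722028664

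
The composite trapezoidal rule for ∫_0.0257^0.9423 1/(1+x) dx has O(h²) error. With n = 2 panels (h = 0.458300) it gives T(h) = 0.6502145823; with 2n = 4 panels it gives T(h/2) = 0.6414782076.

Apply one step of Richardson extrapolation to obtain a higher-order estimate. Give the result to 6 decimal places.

0.638566

r = 2, so 2^r = 4.
Numerator 4 × A(h/2) − A(h) = 4 × 0.6414782076 − 0.6502145823 = 1.9156982481
Denominator 4 − 1 = 3.
(4 × 0.6414782076 − 0.6502145823)/(4 − 1) = 0.6385660827
Shift from A(h/2): −0.0029121249.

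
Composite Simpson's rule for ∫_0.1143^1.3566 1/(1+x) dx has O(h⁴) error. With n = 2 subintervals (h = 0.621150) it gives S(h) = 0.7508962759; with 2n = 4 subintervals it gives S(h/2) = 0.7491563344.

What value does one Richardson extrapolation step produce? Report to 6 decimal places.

r = 4: numerator weight 16, denominator 15.
Numerator 16*A(h/2) − A(h) = 16*0.7491563344 − 0.7508962759 = 11.2356050745
Extrapolated: 11.2356050745 / 15 = 0.7490403383
Correction |R − A(h/2)| = 1.160e-04; gap |A(h/2) − A(h)| = 1.740e-03.

0.749040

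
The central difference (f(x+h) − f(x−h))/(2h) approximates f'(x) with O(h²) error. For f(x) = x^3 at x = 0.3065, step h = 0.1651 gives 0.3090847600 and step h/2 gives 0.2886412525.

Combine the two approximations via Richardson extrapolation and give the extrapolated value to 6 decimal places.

r = 2, so 2^r = 4.
4 × 0.2886412525 − 0.3090847600 = 0.8454802500
Extrapolated: 0.8454802500 / 3 = 0.2818267500

0.281827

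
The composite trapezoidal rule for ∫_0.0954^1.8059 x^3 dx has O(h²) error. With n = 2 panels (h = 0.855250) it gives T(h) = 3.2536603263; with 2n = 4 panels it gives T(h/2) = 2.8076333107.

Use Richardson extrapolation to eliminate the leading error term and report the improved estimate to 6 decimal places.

Error is O(h^2); halving h shrinks it by 2^2 = 4.
Numerator 4·A(h/2) − A(h) = 4·2.8076333107 − 3.2536603263 = 7.9768729165
7.9768729165 ÷ 3 = 2.6589576388

2.658958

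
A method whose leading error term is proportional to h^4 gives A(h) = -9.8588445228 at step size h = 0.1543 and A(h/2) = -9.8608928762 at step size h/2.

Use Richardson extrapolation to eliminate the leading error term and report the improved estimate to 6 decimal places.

-9.861029

Leading term ∝ h^4; use weight 16 = 2^4.
Weighted: (-157.7742860192) − (-9.8588445228) = -147.9154414964
Denominator 16 − 1 = 15.
(-147.9154414964) ÷ 15 = -9.8610294331
Shift from A(h/2): −0.0001365569.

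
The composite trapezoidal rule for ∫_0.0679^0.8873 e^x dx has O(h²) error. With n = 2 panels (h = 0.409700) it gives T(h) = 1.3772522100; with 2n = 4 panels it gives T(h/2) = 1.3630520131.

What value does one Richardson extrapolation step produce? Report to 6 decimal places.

Leading term ∝ h^2; use weight 4 = 2^2.
Top: 4(1.3630520131) − (1.3772522100) = 4.0749558424
Denominator 4 − 1 = 3.
(4·1.3630520131 − 1.3772522100)/(4 − 1) = 1.3583186141
Gap between inputs: 1.420e-02; correction applied: −0.0047333990.

1.358319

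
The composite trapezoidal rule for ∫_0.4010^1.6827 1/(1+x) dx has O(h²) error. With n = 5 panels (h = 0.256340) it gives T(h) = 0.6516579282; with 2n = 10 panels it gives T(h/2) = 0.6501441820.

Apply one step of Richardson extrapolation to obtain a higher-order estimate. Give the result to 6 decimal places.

r = 2, so 2^r = 4.
A(h/2) − A(h) = 0.6501441820 − 0.6516579282 = -0.0015137462
Correction (A(h/2) − A(h))/(4 − 1) = (-0.0015137462)/3 = -0.0005045821
R = 0.6501441820 − 0.0005045821 = 0.6496395999

0.649640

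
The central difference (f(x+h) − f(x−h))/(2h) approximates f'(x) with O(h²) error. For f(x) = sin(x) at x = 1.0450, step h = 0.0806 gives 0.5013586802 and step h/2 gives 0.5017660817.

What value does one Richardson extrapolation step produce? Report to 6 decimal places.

With r = 2 the leading error scales as h^2, so the weight is 2^2 = 4.
4 × 0.5017660817 − 0.5013586802 = 1.5057056466
Divide by 2^2 − 1 = 3.
R = 1.5057056466/3 = 0.5019018822

0.501902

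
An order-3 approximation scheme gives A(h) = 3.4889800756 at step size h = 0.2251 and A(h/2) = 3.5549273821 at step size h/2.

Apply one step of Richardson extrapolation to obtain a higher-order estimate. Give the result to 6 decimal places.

3.564348

r = 3, so 2^r = 8.
Weighted: 28.4394190568 − 3.4889800756 = 24.9504389812
Divide by 2^3 − 1 = 7.
24.9504389812 ÷ 7 = 3.5643484259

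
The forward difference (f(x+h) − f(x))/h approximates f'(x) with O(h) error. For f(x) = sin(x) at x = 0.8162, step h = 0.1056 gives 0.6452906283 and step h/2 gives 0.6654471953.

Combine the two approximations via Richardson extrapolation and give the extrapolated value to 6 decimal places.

0.685604

Order 1 gives 2^r = 2 and 2^r − 1 = 1.
2·0.6654471953 = 1.3308943906; 1.3308943906 − 0.6452906283 = 0.6856037623
Divide by 2^1 − 1 = 1.
Result: 0.6856037623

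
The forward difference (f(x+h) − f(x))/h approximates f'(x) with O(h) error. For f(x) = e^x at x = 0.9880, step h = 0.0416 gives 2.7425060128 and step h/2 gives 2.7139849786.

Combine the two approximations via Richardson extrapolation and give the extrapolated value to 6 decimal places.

2.685464

The method has order 1: 2^1 = 2.
2×2.7139849786 = 5.4279699572; 5.4279699572 − 2.7425060128 = 2.6854639444
2.6854639444 ÷ 1 = 2.6854639444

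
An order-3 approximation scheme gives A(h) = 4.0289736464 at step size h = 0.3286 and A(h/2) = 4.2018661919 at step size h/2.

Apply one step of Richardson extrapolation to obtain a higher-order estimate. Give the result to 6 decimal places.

Order 3 gives 2^r = 8 and 2^r − 1 = 7.
Numerator 8 × A(h/2) − A(h) = 8 × 4.2018661919 − 4.0289736464 = 29.5859558888
Denominator 8 − 1 = 7.
Extrapolated: 29.5859558888 / 7 = 4.2265651270

4.226565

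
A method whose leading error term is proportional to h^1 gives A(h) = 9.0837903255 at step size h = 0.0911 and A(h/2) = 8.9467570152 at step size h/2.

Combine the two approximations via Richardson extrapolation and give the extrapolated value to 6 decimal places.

Order 1 gives 2^r = 2 and 2^r − 1 = 1.
Numerator 2×A(h/2) − A(h) = 2×8.9467570152 − 9.0837903255 = 8.8097237049
R = 8.8097237049/1 = 8.8097237049
Gap between inputs: 1.370e-01; correction applied: −0.1370333103.

8.809724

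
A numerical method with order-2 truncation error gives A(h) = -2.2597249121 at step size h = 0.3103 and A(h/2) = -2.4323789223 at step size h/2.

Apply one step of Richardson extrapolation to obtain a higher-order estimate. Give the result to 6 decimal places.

-2.489930

Error is O(h^2); halving h shrinks it by 2^2 = 4.
A(h/2) − A(h) = -2.4323789223 − (-2.2597249121) = -0.1726540102
Divide by 2^2 − 1 = 3: (-0.1726540102)/3 = -0.0575513367
R = A(h/2) + (A(h/2) − A(h))/3 = -2.4323789223 − 0.0575513367 = -2.4899302590
Correction |R − A(h/2)| = 5.755e-02; gap |A(h/2) − A(h)| = 1.727e-01.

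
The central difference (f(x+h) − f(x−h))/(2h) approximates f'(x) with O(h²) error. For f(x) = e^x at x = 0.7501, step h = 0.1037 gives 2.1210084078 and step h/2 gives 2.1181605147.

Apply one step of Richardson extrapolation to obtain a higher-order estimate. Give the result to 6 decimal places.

Leading term ∝ h^2; use weight 4 = 2^2.
Top: 4(2.1181605147) − (2.1210084078) = 6.3516336510
6.3516336510 ÷ 3 = 2.1172112170

2.117211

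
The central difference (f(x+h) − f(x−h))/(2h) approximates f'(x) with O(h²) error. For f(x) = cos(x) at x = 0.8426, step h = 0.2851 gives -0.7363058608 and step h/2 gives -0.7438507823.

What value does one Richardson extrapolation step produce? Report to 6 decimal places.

Order 2 gives 2^r = 4 and 2^r − 1 = 3.
Difference of the inputs: -0.7438507823 − (-0.7363058608) = -0.0075449215
Correction (A(h/2) − A(h))/(4 − 1) = (-0.0075449215)/3 = -0.0025149738
R = -0.7438507823 − 0.0025149738 = -0.7463657561
Correction |R − A(h/2)| = 2.515e-03; gap |A(h/2) − A(h)| = 7.545e-03.

-0.746366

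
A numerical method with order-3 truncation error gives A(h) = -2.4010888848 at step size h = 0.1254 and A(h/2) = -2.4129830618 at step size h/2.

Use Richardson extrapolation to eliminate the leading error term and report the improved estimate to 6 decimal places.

Order 3 gives 2^r = 8 and 2^r − 1 = 7.
8·(-2.4129830618) = -19.3038644944; subtract (-2.4010888848) → -16.9027756096
R = (-16.9027756096)/7 = -2.4146822299
Shift from A(h/2): −0.0016991681.

-2.414682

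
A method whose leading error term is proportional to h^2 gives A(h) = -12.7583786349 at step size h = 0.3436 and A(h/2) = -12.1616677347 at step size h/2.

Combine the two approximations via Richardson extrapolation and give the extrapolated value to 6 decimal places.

-11.962764

r = 2, so 2^r = 4.
Weighted: (-48.6466709388) − (-12.7583786349) = -35.8882923039
Divide by 2^2 − 1 = 3.
Result: -11.9627641013
Gap between inputs: 5.967e-01; correction applied: +0.1989036334.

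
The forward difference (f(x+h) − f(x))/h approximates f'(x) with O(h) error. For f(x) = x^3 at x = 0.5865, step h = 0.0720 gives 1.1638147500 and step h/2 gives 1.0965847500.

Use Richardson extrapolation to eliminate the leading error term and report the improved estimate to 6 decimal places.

1.029355

Method order is 1; weight 2^1 = 2.
Top: 2(1.0965847500) − (1.1638147500) = 1.0293547500
Denominator 2 − 1 = 1.
Result: 1.0293547500
Gap between inputs: 6.723e-02; correction applied: −0.0672300000.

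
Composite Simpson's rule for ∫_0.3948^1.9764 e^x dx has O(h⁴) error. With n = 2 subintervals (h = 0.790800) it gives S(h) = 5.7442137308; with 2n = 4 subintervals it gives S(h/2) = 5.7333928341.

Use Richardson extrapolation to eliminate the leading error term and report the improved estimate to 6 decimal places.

Order 4 gives 2^r = 16 and 2^r − 1 = 15.
Difference of the inputs: 5.7333928341 − 5.7442137308 = -0.0108208967
Divide by 2^4 − 1 = 15: (-0.0108208967)/15 = -0.0007213931
R = A(h/2) + (A(h/2) − A(h))/15 = 5.7333928341 − 0.0007213931 = 5.7326714410

5.732671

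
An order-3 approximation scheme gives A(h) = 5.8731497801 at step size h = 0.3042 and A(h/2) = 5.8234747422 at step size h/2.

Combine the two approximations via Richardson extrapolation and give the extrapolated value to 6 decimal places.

The method has order 3: 2^3 = 8.
8*5.8234747422 = 46.5877979376; 46.5877979376 − 5.8731497801 = 40.7146481575
Divide by 2^3 − 1 = 7.
Result: 5.8163783082
Gap between inputs: 4.968e-02; correction applied: −0.0070964340.

5.816378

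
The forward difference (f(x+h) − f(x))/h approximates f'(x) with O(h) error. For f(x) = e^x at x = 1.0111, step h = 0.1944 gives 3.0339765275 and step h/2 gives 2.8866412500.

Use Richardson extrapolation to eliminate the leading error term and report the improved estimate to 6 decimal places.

2.739306

Method order is 1; weight 2^1 = 2.
2·2.8866412500 − 3.0339765275 = 2.7393059725
2.7393059725 ÷ 1 = 2.7393059725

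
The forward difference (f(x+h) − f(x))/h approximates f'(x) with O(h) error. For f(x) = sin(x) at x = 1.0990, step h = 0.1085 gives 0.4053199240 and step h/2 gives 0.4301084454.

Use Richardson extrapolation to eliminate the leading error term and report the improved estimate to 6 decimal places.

0.454897

r = 1: numerator weight 2, denominator 1.
Difference of the inputs: 0.4301084454 − 0.4053199240 = 0.0247885214
Divide by 2^1 − 1 = 1: 0.0247885214/1 = 0.0247885214
R = A(h/2) + (A(h/2) − A(h))/1 = 0.4301084454 + 0.0247885214 = 0.4548969668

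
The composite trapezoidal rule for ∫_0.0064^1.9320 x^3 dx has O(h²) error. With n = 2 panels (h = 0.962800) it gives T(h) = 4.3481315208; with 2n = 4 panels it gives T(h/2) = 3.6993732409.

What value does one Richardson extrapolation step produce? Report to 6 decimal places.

r = 2, so 2^r = 4.
4·3.6993732409 − 4.3481315208 = 10.4493614428
(4·3.6993732409 − 4.3481315208)/(4 − 1) = 3.4831204809
Correction |R − A(h/2)| = 2.163e-01; gap |A(h/2) − A(h)| = 6.488e-01.

3.483120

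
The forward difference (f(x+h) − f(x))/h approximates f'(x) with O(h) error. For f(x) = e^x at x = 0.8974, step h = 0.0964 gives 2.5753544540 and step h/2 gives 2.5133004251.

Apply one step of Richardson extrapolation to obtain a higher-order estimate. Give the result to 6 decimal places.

Leading term ∝ h^1; use weight 2 = 2^1.
2^1·A(h/2) = 5.0266008502; minus A(h) gives 2.4512463962.
Divide by 2^1 − 1 = 1.
Result: 2.4512463962

2.451246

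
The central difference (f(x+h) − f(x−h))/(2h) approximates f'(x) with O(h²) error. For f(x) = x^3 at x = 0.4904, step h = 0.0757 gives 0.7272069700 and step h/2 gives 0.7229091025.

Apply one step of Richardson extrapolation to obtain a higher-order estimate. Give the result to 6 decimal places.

0.721476

Order 2 gives 2^r = 4 and 2^r − 1 = 3.
2^2·A(h/2) = 2.8916364100; minus A(h) gives 2.1644294400.
R = 2.1644294400/3 = 0.7214764800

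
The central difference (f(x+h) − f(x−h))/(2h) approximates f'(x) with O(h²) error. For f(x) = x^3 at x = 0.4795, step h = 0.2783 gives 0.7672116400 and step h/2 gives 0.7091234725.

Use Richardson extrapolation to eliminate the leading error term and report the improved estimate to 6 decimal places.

Error is O(h^2); halving h shrinks it by 2^2 = 4.
Top: 4(0.7091234725) − (0.7672116400) = 2.0692822500
Denominator 4 − 1 = 3.
2.0692822500 ÷ 3 = 0.6897607500

0.689761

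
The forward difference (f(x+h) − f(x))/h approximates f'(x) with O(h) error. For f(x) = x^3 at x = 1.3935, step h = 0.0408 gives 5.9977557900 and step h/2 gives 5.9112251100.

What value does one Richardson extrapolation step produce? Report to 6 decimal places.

The method has order 1: 2^1 = 2.
A(h/2) − A(h) = 5.9112251100 − 5.9977557900 = -0.0865306800
Divide by 2^1 − 1 = 1: (-0.0865306800)/1 = -0.0865306800
R = A(h/2) + (A(h/2) − A(h))/1 = 5.9112251100 − 0.0865306800 = 5.8246944300
Shift from A(h/2): −0.0865306800.

5.824694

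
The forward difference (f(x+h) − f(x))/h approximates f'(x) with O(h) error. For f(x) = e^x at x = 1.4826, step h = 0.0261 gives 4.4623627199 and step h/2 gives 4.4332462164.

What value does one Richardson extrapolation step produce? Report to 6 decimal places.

4.404130

The method has order 1: 2^1 = 2.
2*4.4332462164 = 8.8664924328; 8.8664924328 − 4.4623627199 = 4.4041297129
Denominator 2 − 1 = 1.
Result: 4.4041297129
Shift from A(h/2): −0.0291165035.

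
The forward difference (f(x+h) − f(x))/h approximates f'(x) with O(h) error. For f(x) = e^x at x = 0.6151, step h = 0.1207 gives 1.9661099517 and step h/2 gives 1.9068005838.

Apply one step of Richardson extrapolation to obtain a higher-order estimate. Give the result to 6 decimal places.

1.847491

The method has order 1: 2^1 = 2.
Difference of the inputs: 1.9068005838 − 1.9661099517 = -0.0593093679
Divide by 2^1 − 1 = 1: (-0.0593093679)/1 = -0.0593093679
R = A(h/2) + (A(h/2) − A(h))/1 = 1.9068005838 − 0.0593093679 = 1.8474912159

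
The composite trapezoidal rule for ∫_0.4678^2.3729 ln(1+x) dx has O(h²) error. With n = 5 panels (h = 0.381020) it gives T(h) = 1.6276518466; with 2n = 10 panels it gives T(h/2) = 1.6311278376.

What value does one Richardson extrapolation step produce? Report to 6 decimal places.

Order 2 gives 2^r = 4 and 2^r − 1 = 3.
2^2*A(h/2) = 6.5245113504; minus A(h) gives 4.8968595038.
4.8968595038 ÷ 3 = 1.6322865013
Gap between inputs: 3.476e-03; correction applied: +0.0011586637.

1.632287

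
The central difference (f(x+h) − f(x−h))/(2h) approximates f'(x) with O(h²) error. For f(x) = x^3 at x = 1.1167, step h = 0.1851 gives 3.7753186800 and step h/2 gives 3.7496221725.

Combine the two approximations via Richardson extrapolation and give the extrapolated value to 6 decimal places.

Order 2 gives 2^r = 4 and 2^r − 1 = 3.
4*3.7496221725 = 14.9984886900; subtract 3.7753186800 → 11.2231700100
11.2231700100 ÷ 3 = 3.7410566700

3.741057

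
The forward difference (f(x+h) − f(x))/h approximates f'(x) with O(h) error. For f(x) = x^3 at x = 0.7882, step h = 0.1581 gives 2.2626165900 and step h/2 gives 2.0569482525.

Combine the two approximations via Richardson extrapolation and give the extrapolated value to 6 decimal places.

r = 1: numerator weight 2, denominator 1.
2^1*A(h/2) = 4.1138965050; minus A(h) gives 1.8512799150.
Denominator 2 − 1 = 1.
Result: 1.8512799150
Gap between inputs: 2.057e-01; correction applied: −0.2056683375.

1.851280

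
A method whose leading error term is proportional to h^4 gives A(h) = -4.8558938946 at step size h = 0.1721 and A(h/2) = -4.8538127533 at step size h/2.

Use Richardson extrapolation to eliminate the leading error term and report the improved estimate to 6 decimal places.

-4.853674

Error is O(h^4); halving h shrinks it by 2^4 = 16.
Difference of the inputs: -4.8538127533 − (-4.8558938946) = 0.0020811413
Correction (A(h/2) − A(h))/(16 − 1) = 0.0020811413/15 = 0.0001387428
R = -4.8538127533 + 0.0001387428 = -4.8536740105
Shift from A(h/2): +0.0001387428.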